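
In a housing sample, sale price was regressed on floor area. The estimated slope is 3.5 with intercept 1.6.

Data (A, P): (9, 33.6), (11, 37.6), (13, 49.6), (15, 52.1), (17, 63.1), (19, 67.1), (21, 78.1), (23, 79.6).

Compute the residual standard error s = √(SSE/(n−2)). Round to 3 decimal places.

s = 2.483

A=9: ŷ = 1.6 + 3.5·9 = 33.1; e = 33.6 − 33.1 = 0.5
A=11: ŷ = 1.6 + 3.5·11 = 40.1; e = 37.6 − 40.1 = -2.5
A=13: ŷ = 1.6 + 3.5·13 = 47.1; e = 49.6 − 47.1 = 2.5
A=15: ŷ = 1.6 + 3.5·15 = 54.1; e = 52.1 − 54.1 = -2
A=17: ŷ = 1.6 + 3.5·17 = 61.1; e = 63.1 − 61.1 = 2
A=19: ŷ = 1.6 + 3.5·19 = 68.1; e = 67.1 − 68.1 = -1
A=21: ŷ = 1.6 + 3.5·21 = 75.1; e = 78.1 − 75.1 = 3
A=23: ŷ = 1.6 + 3.5·23 = 82.1; e = 79.6 − 82.1 = -2.5
SSE = 0.25 + 6.25 + 6.25 + 4 + 4 + 1 + 9 + 6.25 = 37
s = √(37/6) = √6.16667 ≈ 2.483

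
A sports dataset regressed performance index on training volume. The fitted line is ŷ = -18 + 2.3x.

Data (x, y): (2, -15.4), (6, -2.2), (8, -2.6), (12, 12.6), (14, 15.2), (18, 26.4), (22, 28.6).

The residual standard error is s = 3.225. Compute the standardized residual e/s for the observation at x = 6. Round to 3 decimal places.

0.620

ŷ = -18 + 2.3·6 = -4.2
e = -2.2 − (-4.2) = 2
e/s = 2 / 3.225 = 0.620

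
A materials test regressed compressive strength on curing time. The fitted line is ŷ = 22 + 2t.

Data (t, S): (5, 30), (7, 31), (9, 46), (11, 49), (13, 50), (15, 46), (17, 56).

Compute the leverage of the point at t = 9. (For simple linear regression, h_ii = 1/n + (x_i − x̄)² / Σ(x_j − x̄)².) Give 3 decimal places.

t̄ = (5 + 7 + 9 + 11 + 13 + 15 + 17)/7 = 11
Σ(t − t̄)² = 36 + 16 + 4 + 0 + 4 + 16 + 36 = 112
h = 1/7 + (-2)²/112 = 0.142857 + 0.0357143 = 0.179

h = 0.179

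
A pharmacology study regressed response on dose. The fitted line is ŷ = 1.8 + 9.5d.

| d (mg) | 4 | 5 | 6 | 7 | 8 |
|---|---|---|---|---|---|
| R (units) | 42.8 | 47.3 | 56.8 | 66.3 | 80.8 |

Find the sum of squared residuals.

d=4: ŷ = 1.8 + 9.5·4 = 39.8; e = 42.8 − 39.8 = 3
d=5: ŷ = 1.8 + 9.5·5 = 49.3; e = 47.3 − 49.3 = -2
d=6: ŷ = 1.8 + 9.5·6 = 58.8; e = 56.8 − 58.8 = -2
d=7: ŷ = 1.8 + 9.5·7 = 68.3; e = 66.3 − 68.3 = -2
d=8: ŷ = 1.8 + 9.5·8 = 77.8; e = 80.8 − 77.8 = 3
SSE = 9 + 4 + 4 + 4 + 9 = 30

SSE = 30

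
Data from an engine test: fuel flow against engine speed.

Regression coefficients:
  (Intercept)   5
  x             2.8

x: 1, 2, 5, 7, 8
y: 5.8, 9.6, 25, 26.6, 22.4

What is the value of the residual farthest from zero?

e = 6

x=1: ŷ = 5 + 2.8·1 = 7.8; e = 5.8 − 7.8 = -2
x=2: ŷ = 5 + 2.8·2 = 10.6; e = 9.6 − 10.6 = -1
x=5: ŷ = 5 + 2.8·5 = 19; e = 25 − 19 = 6
x=7: ŷ = 5 + 2.8·7 = 24.6; e = 26.6 − 24.6 = 2
x=8: ŷ = 5 + 2.8·8 = 27.4; e = 22.4 − 27.4 = -5
Largest |e| is 6 at x = 5, residual 6.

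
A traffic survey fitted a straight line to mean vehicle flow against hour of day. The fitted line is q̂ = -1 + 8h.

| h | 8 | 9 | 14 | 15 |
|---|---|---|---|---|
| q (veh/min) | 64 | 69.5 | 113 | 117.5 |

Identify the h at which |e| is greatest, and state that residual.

h = 14, e = 2

h=8: q̂ = -1 + 8·8 = 63; e = 64 − 63 = 1
h=9: q̂ = -1 + 8·9 = 71; e = 69.5 − 71 = -1.5
h=14: q̂ = -1 + 8·14 = 111; e = 113 − 111 = 2
h=15: q̂ = -1 + 8·15 = 119; e = 117.5 − 119 = -1.5
Largest |e| is 2 at h = 14, residual 2.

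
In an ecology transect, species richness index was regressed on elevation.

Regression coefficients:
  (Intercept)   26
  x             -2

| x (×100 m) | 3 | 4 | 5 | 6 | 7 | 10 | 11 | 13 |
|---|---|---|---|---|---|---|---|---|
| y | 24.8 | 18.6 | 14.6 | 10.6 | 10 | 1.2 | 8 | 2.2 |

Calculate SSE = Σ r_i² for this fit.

SSE = 84.8

x=3: ŷ = 26 − 2·3 = 20; r = 24.8 − 20 = 4.8
x=4: ŷ = 26 − 2·4 = 18; r = 18.6 − 18 = 0.6
x=5: ŷ = 26 − 2·5 = 16; r = 14.6 − 16 = -1.4
x=6: ŷ = 26 − 2·6 = 14; r = 10.6 − 14 = -3.4
x=7: ŷ = 26 − 2·7 = 12; r = 10 − 12 = -2
x=10: ŷ = 26 − 2·10 = 6; r = 1.2 − 6 = -4.8
x=11: ŷ = 26 − 2·11 = 4; r = 8 − 4 = 4
x=13: ŷ = 26 − 2·13 = 0; r = 2.2 − 0 = 2.2
SSE = 23.04 + 0.36 + 1.96 + 11.56 + 4 + 23.04 + 16 + 4.84 = 84.8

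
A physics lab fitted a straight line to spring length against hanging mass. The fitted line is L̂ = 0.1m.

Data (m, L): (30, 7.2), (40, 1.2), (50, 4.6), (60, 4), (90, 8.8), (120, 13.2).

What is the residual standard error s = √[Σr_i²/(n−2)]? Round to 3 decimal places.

m=30: L̂ = 0.1·30 = 3; r = 7.2 − 3 = 4.2
m=40: L̂ = 0.1·40 = 4; r = 1.2 − 4 = -2.8
m=50: L̂ = 0.1·50 = 5; r = 4.6 − 5 = -0.4
m=60: L̂ = 0.1·60 = 6; r = 4 − 6 = -2
m=90: L̂ = 0.1·90 = 9; r = 8.8 − 9 = -0.2
m=120: L̂ = 0.1·120 = 12; r = 13.2 − 12 = 1.2
SSE = 17.64 + 7.84 + 0.16 + 4 + 0.04 + 1.44 = 31.12
s = √(31.12/4) = √7.78 ≈ 2.789

s = 2.789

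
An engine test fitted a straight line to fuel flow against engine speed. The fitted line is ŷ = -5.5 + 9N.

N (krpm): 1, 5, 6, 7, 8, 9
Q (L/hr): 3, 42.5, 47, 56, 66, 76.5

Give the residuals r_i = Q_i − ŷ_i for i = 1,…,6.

N=1: ŷ = -5.5 + 9·1 = 3.5; r = 3 − 3.5 = -0.5
N=5: ŷ = -5.5 + 9·5 = 39.5; r = 42.5 − 39.5 = 3
N=6: ŷ = -5.5 + 9·6 = 48.5; r = 47 − 48.5 = -1.5
N=7: ŷ = -5.5 + 9·7 = 57.5; r = 56 − 57.5 = -1.5
N=8: ŷ = -5.5 + 9·8 = 66.5; r = 66 − 66.5 = -0.5
N=9: ŷ = -5.5 + 9·9 = 75.5; r = 76.5 − 75.5 = 1

-0.5, 3, -1.5, -1.5, -0.5, 1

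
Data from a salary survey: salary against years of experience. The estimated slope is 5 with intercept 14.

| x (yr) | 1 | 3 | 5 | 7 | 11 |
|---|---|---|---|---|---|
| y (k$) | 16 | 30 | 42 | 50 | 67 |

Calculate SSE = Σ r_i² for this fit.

SSE = 24

x=1: ŷ = 14 + 5·1 = 19; r = 16 − 19 = -3
x=3: ŷ = 14 + 5·3 = 29; r = 30 − 29 = 1
x=5: ŷ = 14 + 5·5 = 39; r = 42 − 39 = 3
x=7: ŷ = 14 + 5·7 = 49; r = 50 − 49 = 1
x=11: ŷ = 14 + 5·11 = 69; r = 67 − 69 = -2
SSE = 9 + 1 + 9 + 1 + 4 = 24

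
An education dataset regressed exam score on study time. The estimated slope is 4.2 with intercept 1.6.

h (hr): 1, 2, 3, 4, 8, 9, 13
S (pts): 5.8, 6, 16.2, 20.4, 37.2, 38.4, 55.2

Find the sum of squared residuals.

SSE = 30

h=1: Ŝ = 1.6 + 4.2·1 = 5.8; r = 5.8 − 5.8 = 0
h=2: Ŝ = 1.6 + 4.2·2 = 10; r = 6 − 10 = -4
h=3: Ŝ = 1.6 + 4.2·3 = 14.2; r = 16.2 − 14.2 = 2
h=4: Ŝ = 1.6 + 4.2·4 = 18.4; r = 20.4 − 18.4 = 2
h=8: Ŝ = 1.6 + 4.2·8 = 35.2; r = 37.2 − 35.2 = 2
h=9: Ŝ = 1.6 + 4.2·9 = 39.4; r = 38.4 − 39.4 = -1
h=13: Ŝ = 1.6 + 4.2·13 = 56.2; r = 55.2 − 56.2 = -1
SSE = 0 + 16 + 4 + 4 + 4 + 1 + 1 = 30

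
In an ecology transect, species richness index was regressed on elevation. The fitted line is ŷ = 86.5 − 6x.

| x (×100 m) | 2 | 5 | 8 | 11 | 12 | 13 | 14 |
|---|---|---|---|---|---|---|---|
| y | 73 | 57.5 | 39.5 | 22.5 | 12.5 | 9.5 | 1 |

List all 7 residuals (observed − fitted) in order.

-1.5, 1, 1, 2, -2, 1, -1.5

x=2: ŷ = 86.5 − 6·2 = 74.5; r = 73 − 74.5 = -1.5
x=5: ŷ = 86.5 − 6·5 = 56.5; r = 57.5 − 56.5 = 1
x=8: ŷ = 86.5 − 6·8 = 38.5; r = 39.5 − 38.5 = 1
x=11: ŷ = 86.5 − 6·11 = 20.5; r = 22.5 − 20.5 = 2
x=12: ŷ = 86.5 − 6·12 = 14.5; r = 12.5 − 14.5 = -2
x=13: ŷ = 86.5 − 6·13 = 8.5; r = 9.5 − 8.5 = 1
x=14: ŷ = 86.5 − 6·14 = 2.5; r = 1 − 2.5 = -1.5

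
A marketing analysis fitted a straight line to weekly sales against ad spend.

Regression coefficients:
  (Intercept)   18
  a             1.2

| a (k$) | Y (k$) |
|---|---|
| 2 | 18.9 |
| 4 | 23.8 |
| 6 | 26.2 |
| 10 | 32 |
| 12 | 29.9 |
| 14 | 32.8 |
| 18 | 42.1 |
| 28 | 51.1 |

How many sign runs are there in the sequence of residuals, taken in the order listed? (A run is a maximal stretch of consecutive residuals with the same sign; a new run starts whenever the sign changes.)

5 runs

a=2: ŷ = 18 + 1.2·2 = 20.4; e = 18.9 − 20.4 = -1.5
a=4: ŷ = 18 + 1.2·4 = 22.8; e = 23.8 − 22.8 = 1
a=6: ŷ = 18 + 1.2·6 = 25.2; e = 26.2 − 25.2 = 1
a=10: ŷ = 18 + 1.2·10 = 30; e = 32 − 30 = 2
a=12: ŷ = 18 + 1.2·12 = 32.4; e = 29.9 − 32.4 = -2.5
a=14: ŷ = 18 + 1.2·14 = 34.8; e = 32.8 − 34.8 = -2
a=18: ŷ = 18 + 1.2·18 = 39.6; e = 42.1 − 39.6 = 2.5
a=28: ŷ = 18 + 1.2·28 = 51.6; e = 51.1 − 51.6 = -0.5
Signs: − + + + − − + −
Runs: −×1, +×3, −×2, +×1, −×1 → 5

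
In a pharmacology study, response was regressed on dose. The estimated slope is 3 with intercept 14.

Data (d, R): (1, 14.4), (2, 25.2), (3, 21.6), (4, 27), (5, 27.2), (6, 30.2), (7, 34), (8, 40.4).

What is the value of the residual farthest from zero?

e = 5.2

d=1: R̂ = 14 + 3·1 = 17; e = 14.4 − 17 = -2.6
d=2: R̂ = 14 + 3·2 = 20; e = 25.2 − 20 = 5.2
d=3: R̂ = 14 + 3·3 = 23; e = 21.6 − 23 = -1.4
d=4: R̂ = 14 + 3·4 = 26; e = 27 − 26 = 1
d=5: R̂ = 14 + 3·5 = 29; e = 27.2 − 29 = -1.8
d=6: R̂ = 14 + 3·6 = 32; e = 30.2 − 32 = -1.8
d=7: R̂ = 14 + 3·7 = 35; e = 34 − 35 = -1
d=8: R̂ = 14 + 3·8 = 38; e = 40.4 − 38 = 2.4
Largest |e| is 5.2 at d = 2, residual 5.2.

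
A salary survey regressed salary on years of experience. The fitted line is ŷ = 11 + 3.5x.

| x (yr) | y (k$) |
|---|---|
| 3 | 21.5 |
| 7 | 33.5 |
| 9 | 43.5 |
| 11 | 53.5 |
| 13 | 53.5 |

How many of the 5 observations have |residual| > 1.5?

x=3: ŷ = 11 + 3.5·3 = 21.5; r = 21.5 − 21.5 = 0
x=7: ŷ = 11 + 3.5·7 = 35.5; r = 33.5 − 35.5 = -2
x=9: ŷ = 11 + 3.5·9 = 42.5; r = 43.5 − 42.5 = 1
x=11: ŷ = 11 + 3.5·11 = 49.5; r = 53.5 − 49.5 = 4
x=13: ŷ = 11 + 3.5·13 = 56.5; r = 53.5 − 56.5 = -3
|r| > 1.5: x=7 (|r|=2), x=11 (|r|=4), x=13 (|r|=3) → 3

3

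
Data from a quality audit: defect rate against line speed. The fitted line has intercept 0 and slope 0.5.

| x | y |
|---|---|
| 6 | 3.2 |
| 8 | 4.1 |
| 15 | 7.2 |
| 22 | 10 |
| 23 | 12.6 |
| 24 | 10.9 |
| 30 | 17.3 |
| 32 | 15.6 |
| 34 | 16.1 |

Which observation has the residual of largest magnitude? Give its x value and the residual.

x = 30, r = 2.3

x=6: ŷ = 0.5·6 = 3; r = 3.2 − 3 = 0.2
x=8: ŷ = 0.5·8 = 4; r = 4.1 − 4 = 0.1
x=15: ŷ = 0.5·15 = 7.5; r = 7.2 − 7.5 = -0.3
x=22: ŷ = 0.5·22 = 11; r = 10 − 11 = -1
x=23: ŷ = 0.5·23 = 11.5; r = 12.6 − 11.5 = 1.1
x=24: ŷ = 0.5·24 = 12; r = 10.9 − 12 = -1.1
x=30: ŷ = 0.5·30 = 15; r = 17.3 − 15 = 2.3
x=32: ŷ = 0.5·32 = 16; r = 15.6 − 16 = -0.4
x=34: ŷ = 0.5·34 = 17; r = 16.1 − 17 = -0.9
Largest |r| is 2.3 at x = 30, residual 2.3.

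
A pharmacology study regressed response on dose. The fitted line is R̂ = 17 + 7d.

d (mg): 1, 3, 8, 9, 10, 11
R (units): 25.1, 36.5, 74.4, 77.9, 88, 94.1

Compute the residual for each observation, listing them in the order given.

d=1: R̂ = 17 + 7·1 = 24; e = 25.1 − 24 = 1.1
d=3: R̂ = 17 + 7·3 = 38; e = 36.5 − 38 = -1.5
d=8: R̂ = 17 + 7·8 = 73; e = 74.4 − 73 = 1.4
d=9: R̂ = 17 + 7·9 = 80; e = 77.9 − 80 = -2.1
d=10: R̂ = 17 + 7·10 = 87; e = 88 − 87 = 1
d=11: R̂ = 17 + 7·11 = 94; e = 94.1 − 94 = 0.1

1.1, -1.5, 1.4, -2.1, 1, 0.1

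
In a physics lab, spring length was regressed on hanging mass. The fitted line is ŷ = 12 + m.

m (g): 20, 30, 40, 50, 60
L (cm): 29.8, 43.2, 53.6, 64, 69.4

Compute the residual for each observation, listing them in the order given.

m=20: ŷ = 12 + 20 = 32; r = 29.8 − 32 = -2.2
m=30: ŷ = 12 + 30 = 42; r = 43.2 − 42 = 1.2
m=40: ŷ = 12 + 40 = 52; r = 53.6 − 52 = 1.6
m=50: ŷ = 12 + 50 = 62; r = 64 − 62 = 2
m=60: ŷ = 12 + 60 = 72; r = 69.4 − 72 = -2.6

-2.2, 1.2, 1.6, 2, -2.6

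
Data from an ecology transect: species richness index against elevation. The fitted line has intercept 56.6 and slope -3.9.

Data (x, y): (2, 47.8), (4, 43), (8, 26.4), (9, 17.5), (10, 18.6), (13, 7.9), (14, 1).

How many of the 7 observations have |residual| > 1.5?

3

x=2: ŷ = 56.6 − 3.9·2 = 48.8; e = 47.8 − 48.8 = -1
x=4: ŷ = 56.6 − 3.9·4 = 41; e = 43 − 41 = 2
x=8: ŷ = 56.6 − 3.9·8 = 25.4; e = 26.4 − 25.4 = 1
x=9: ŷ = 56.6 − 3.9·9 = 21.5; e = 17.5 − 21.5 = -4
x=10: ŷ = 56.6 − 3.9·10 = 17.6; e = 18.6 − 17.6 = 1
x=13: ŷ = 56.6 − 3.9·13 = 5.9; e = 7.9 − 5.9 = 2
x=14: ŷ = 56.6 − 3.9·14 = 2; e = 1 − 2 = -1
|e| > 1.5: x=4 (|e|=2), x=9 (|e|=4), x=13 (|e|=2) → 3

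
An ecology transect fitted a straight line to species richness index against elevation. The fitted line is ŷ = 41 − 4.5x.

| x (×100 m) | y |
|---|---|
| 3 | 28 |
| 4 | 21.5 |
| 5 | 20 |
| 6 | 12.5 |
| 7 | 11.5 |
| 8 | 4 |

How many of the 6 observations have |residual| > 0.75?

x=3: ŷ = 41 − 4.5·3 = 27.5; e = 28 − 27.5 = 0.5
x=4: ŷ = 41 − 4.5·4 = 23; e = 21.5 − 23 = -1.5
x=5: ŷ = 41 − 4.5·5 = 18.5; e = 20 − 18.5 = 1.5
x=6: ŷ = 41 − 4.5·6 = 14; e = 12.5 − 14 = -1.5
x=7: ŷ = 41 − 4.5·7 = 9.5; e = 11.5 − 9.5 = 2
x=8: ŷ = 41 − 4.5·8 = 5; e = 4 − 5 = -1
|e| > 0.75: x=4 (|e|=1.5), x=5 (|e|=1.5), x=6 (|e|=1.5), x=7 (|e|=2), x=8 (|e|=1) → 5

5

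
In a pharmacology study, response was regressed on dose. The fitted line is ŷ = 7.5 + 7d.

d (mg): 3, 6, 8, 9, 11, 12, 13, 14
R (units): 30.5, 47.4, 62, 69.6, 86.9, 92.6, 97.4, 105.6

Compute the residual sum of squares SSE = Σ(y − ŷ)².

SSE = 19.66

d=3: ŷ = 7.5 + 7·3 = 28.5; e = 30.5 − 28.5 = 2
d=6: ŷ = 7.5 + 7·6 = 49.5; e = 47.4 − 49.5 = -2.1
d=8: ŷ = 7.5 + 7·8 = 63.5; e = 62 − 63.5 = -1.5
d=9: ŷ = 7.5 + 7·9 = 70.5; e = 69.6 − 70.5 = -0.9
d=11: ŷ = 7.5 + 7·11 = 84.5; e = 86.9 − 84.5 = 2.4
d=12: ŷ = 7.5 + 7·12 = 91.5; e = 92.6 − 91.5 = 1.1
d=13: ŷ = 7.5 + 7·13 = 98.5; e = 97.4 − 98.5 = -1.1
d=14: ŷ = 7.5 + 7·14 = 105.5; e = 105.6 − 105.5 = 0.1
SSE = 4 + 4.41 + 2.25 + 0.81 + 5.76 + 1.21 + 1.21 + 0.01 = 19.66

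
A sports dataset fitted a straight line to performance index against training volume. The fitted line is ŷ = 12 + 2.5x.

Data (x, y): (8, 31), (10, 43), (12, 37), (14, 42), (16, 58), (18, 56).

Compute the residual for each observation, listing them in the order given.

-1, 6, -5, -5, 6, -1

x=8: ŷ = 12 + 2.5·8 = 32; r = 31 − 32 = -1
x=10: ŷ = 12 + 2.5·10 = 37; r = 43 − 37 = 6
x=12: ŷ = 12 + 2.5·12 = 42; r = 37 − 42 = -5
x=14: ŷ = 12 + 2.5·14 = 47; r = 42 − 47 = -5
x=16: ŷ = 12 + 2.5·16 = 52; r = 58 − 52 = 6
x=18: ŷ = 12 + 2.5·18 = 57; r = 56 − 57 = -1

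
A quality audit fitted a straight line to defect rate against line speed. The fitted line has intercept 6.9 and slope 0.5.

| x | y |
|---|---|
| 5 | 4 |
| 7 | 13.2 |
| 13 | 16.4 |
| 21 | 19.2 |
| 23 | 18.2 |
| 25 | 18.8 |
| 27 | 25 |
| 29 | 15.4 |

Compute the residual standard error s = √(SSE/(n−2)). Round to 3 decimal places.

s = 4.219

x=5: ŷ = 6.9 + 0.5·5 = 9.4; e = 4 − 9.4 = -5.4
x=7: ŷ = 6.9 + 0.5·7 = 10.4; e = 13.2 − 10.4 = 2.8
x=13: ŷ = 6.9 + 0.5·13 = 13.4; e = 16.4 − 13.4 = 3
x=21: ŷ = 6.9 + 0.5·21 = 17.4; e = 19.2 − 17.4 = 1.8
x=23: ŷ = 6.9 + 0.5·23 = 18.4; e = 18.2 − 18.4 = -0.2
x=25: ŷ = 6.9 + 0.5·25 = 19.4; e = 18.8 − 19.4 = -0.6
x=27: ŷ = 6.9 + 0.5·27 = 20.4; e = 25 − 20.4 = 4.6
x=29: ŷ = 6.9 + 0.5·29 = 21.4; e = 15.4 − 21.4 = -6
SSE = 29.16 + 7.84 + 9 + 3.24 + 0.04 + 0.36 + 21.16 + 36 = 106.8
s = √(106.8/6) = √17.8 ≈ 4.219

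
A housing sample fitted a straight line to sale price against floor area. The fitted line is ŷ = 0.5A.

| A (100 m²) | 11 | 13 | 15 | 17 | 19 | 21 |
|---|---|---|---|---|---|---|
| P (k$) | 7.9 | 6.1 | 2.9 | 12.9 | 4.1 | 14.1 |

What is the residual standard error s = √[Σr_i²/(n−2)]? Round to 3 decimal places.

A=11: ŷ = 0.5·11 = 5.5; r = 7.9 − 5.5 = 2.4
A=13: ŷ = 0.5·13 = 6.5; r = 6.1 − 6.5 = -0.4
A=15: ŷ = 0.5·15 = 7.5; r = 2.9 − 7.5 = -4.6
A=17: ŷ = 0.5·17 = 8.5; r = 12.9 − 8.5 = 4.4
A=19: ŷ = 0.5·19 = 9.5; r = 4.1 − 9.5 = -5.4
A=21: ŷ = 0.5·21 = 10.5; r = 14.1 − 10.5 = 3.6
SSE = 5.76 + 0.16 + 21.16 + 19.36 + 29.16 + 12.96 = 88.56
s = √(88.56/4) = √22.14 ≈ 4.705

s = 4.705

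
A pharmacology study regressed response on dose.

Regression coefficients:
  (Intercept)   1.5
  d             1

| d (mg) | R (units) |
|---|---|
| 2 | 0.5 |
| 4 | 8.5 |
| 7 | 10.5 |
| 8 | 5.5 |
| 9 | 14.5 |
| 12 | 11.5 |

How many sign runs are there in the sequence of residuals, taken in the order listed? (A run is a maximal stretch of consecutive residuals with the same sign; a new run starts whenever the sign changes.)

d=2: R̂ = 1.5 + 2 = 3.5; e = 0.5 − 3.5 = -3
d=4: R̂ = 1.5 + 4 = 5.5; e = 8.5 − 5.5 = 3
d=7: R̂ = 1.5 + 7 = 8.5; e = 10.5 − 8.5 = 2
d=8: R̂ = 1.5 + 8 = 9.5; e = 5.5 − 9.5 = -4
d=9: R̂ = 1.5 + 9 = 10.5; e = 14.5 − 10.5 = 4
d=12: R̂ = 1.5 + 12 = 13.5; e = 11.5 − 13.5 = -2
Signs: − + + − + −
Runs: −×1, +×2, −×1, +×1, −×1 → 5

5 runs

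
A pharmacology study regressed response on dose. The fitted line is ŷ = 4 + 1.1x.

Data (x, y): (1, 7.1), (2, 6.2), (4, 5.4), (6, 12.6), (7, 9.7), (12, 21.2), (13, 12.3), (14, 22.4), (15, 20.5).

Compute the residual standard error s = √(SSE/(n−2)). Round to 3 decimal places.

x=1: ŷ = 4 + 1.1·1 = 5.1; r = 7.1 − 5.1 = 2
x=2: ŷ = 4 + 1.1·2 = 6.2; r = 6.2 − 6.2 = 0
x=4: ŷ = 4 + 1.1·4 = 8.4; r = 5.4 − 8.4 = -3
x=6: ŷ = 4 + 1.1·6 = 10.6; r = 12.6 − 10.6 = 2
x=7: ŷ = 4 + 1.1·7 = 11.7; r = 9.7 − 11.7 = -2
x=12: ŷ = 4 + 1.1·12 = 17.2; r = 21.2 − 17.2 = 4
x=13: ŷ = 4 + 1.1·13 = 18.3; r = 12.3 − 18.3 = -6
x=14: ŷ = 4 + 1.1·14 = 19.4; r = 22.4 − 19.4 = 3
x=15: ŷ = 4 + 1.1·15 = 20.5; r = 20.5 − 20.5 = 0
SSE = 4 + 0 + 9 + 4 + 4 + 16 + 36 + 9 + 0 = 82
s = √(82/7) = √11.7143 ≈ 3.423

s = 3.423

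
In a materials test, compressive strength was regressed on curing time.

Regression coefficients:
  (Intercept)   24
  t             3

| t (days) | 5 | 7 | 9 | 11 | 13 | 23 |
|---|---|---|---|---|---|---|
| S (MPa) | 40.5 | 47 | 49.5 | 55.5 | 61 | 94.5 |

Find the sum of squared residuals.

SSE = 17

t=5: ŷ = 24 + 3·5 = 39; r = 40.5 − 39 = 1.5
t=7: ŷ = 24 + 3·7 = 45; r = 47 − 45 = 2
t=9: ŷ = 24 + 3·9 = 51; r = 49.5 − 51 = -1.5
t=11: ŷ = 24 + 3·11 = 57; r = 55.5 − 57 = -1.5
t=13: ŷ = 24 + 3·13 = 63; r = 61 − 63 = -2
t=23: ŷ = 24 + 3·23 = 93; r = 94.5 − 93 = 1.5
SSE = 2.25 + 4 + 2.25 + 2.25 + 4 + 2.25 = 17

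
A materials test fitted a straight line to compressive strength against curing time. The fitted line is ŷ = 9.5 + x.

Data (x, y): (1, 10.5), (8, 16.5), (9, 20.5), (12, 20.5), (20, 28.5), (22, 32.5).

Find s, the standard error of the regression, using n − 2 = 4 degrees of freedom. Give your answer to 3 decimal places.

s = 1.414

x=1: ŷ = 9.5 + 1 = 10.5; r = 10.5 − 10.5 = 0
x=8: ŷ = 9.5 + 8 = 17.5; r = 16.5 − 17.5 = -1
x=9: ŷ = 9.5 + 9 = 18.5; r = 20.5 − 18.5 = 2
x=12: ŷ = 9.5 + 12 = 21.5; r = 20.5 − 21.5 = -1
x=20: ŷ = 9.5 + 20 = 29.5; r = 28.5 − 29.5 = -1
x=22: ŷ = 9.5 + 22 = 31.5; r = 32.5 − 31.5 = 1
SSE = 0 + 1 + 4 + 1 + 1 + 1 = 8
s = √(8/4) = √2 ≈ 1.414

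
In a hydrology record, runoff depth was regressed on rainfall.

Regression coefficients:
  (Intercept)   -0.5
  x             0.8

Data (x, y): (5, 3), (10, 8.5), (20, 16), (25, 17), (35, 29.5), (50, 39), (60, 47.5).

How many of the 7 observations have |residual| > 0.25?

x=5: ŷ = -0.5 + 0.8·5 = 3.5; r = 3 − 3.5 = -0.5
x=10: ŷ = -0.5 + 0.8·10 = 7.5; r = 8.5 − 7.5 = 1
x=20: ŷ = -0.5 + 0.8·20 = 15.5; r = 16 − 15.5 = 0.5
x=25: ŷ = -0.5 + 0.8·25 = 19.5; r = 17 − 19.5 = -2.5
x=35: ŷ = -0.5 + 0.8·35 = 27.5; r = 29.5 − 27.5 = 2
x=50: ŷ = -0.5 + 0.8·50 = 39.5; r = 39 − 39.5 = -0.5
x=60: ŷ = -0.5 + 0.8·60 = 47.5; r = 47.5 − 47.5 = 0
|r| > 0.25: x=5 (|r|=0.5), x=10 (|r|=1), x=20 (|r|=0.5), x=25 (|r|=2.5), x=35 (|r|=2), x=50 (|r|=0.5) → 6

6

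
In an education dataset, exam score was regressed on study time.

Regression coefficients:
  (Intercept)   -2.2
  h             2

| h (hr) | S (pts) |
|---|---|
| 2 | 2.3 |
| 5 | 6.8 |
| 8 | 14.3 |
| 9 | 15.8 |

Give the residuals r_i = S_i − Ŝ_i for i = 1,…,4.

h=2: Ŝ = -2.2 + 2·2 = 1.8; r = 2.3 − 1.8 = 0.5
h=5: Ŝ = -2.2 + 2·5 = 7.8; r = 6.8 − 7.8 = -1
h=8: Ŝ = -2.2 + 2·8 = 13.8; r = 14.3 − 13.8 = 0.5
h=9: Ŝ = -2.2 + 2·9 = 15.8; r = 15.8 − 15.8 = 0

0.5, -1, 0.5, 0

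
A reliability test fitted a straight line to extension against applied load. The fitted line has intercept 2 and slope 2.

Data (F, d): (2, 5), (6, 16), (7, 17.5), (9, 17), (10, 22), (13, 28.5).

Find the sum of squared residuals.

F=2: d̂ = 2 + 2·2 = 6; r = 5 − 6 = -1
F=6: d̂ = 2 + 2·6 = 14; r = 16 − 14 = 2
F=7: d̂ = 2 + 2·7 = 16; r = 17.5 − 16 = 1.5
F=9: d̂ = 2 + 2·9 = 20; r = 17 − 20 = -3
F=10: d̂ = 2 + 2·10 = 22; r = 22 − 22 = 0
F=13: d̂ = 2 + 2·13 = 28; r = 28.5 − 28 = 0.5
SSE = 1 + 4 + 2.25 + 9 + 0 + 0.25 = 16.5

SSE = 16.5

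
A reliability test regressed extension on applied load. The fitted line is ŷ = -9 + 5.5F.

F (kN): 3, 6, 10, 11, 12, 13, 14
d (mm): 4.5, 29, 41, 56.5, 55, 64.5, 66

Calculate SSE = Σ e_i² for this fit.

F=3: ŷ = -9 + 5.5·3 = 7.5; e = 4.5 − 7.5 = -3
F=6: ŷ = -9 + 5.5·6 = 24; e = 29 − 24 = 5
F=10: ŷ = -9 + 5.5·10 = 46; e = 41 − 46 = -5
F=11: ŷ = -9 + 5.5·11 = 51.5; e = 56.5 − 51.5 = 5
F=12: ŷ = -9 + 5.5·12 = 57; e = 55 − 57 = -2
F=13: ŷ = -9 + 5.5·13 = 62.5; e = 64.5 − 62.5 = 2
F=14: ŷ = -9 + 5.5·14 = 68; e = 66 − 68 = -2
SSE = 9 + 25 + 25 + 25 + 4 + 4 + 4 = 96

SSE = 96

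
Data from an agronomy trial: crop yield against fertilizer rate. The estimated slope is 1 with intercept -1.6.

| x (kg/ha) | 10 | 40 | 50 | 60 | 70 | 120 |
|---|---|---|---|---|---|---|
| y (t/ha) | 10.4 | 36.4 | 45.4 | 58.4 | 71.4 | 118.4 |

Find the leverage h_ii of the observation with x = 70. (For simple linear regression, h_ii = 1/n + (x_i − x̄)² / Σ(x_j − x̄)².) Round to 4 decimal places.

h = 0.1870

x̄ = (10 + 40 + 50 + 60 + 70 + 120)/6 = 58.3333
Σ(x − x̄)² = 2336.11 + 336.111 + 69.4444 + 2.77778 + 136.111 + 3802.78 = 6683.33
h = 1/6 + (11.6667)²/6683.33 = 0.166667 + 0.0203658 = 0.1870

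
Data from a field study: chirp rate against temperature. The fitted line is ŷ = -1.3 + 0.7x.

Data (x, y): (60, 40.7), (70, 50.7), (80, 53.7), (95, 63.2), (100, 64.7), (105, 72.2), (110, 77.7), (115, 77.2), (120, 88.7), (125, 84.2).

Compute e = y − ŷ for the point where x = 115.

e = -2

ŷ = -1.3 + 0.7·115 = 79.2
e = 77.2 − 79.2 = -2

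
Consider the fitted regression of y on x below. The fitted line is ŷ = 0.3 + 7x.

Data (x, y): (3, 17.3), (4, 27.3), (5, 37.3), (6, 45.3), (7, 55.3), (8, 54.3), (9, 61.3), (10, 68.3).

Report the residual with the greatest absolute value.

x=3: ŷ = 0.3 + 7·3 = 21.3; e = 17.3 − 21.3 = -4
x=4: ŷ = 0.3 + 7·4 = 28.3; e = 27.3 − 28.3 = -1
x=5: ŷ = 0.3 + 7·5 = 35.3; e = 37.3 − 35.3 = 2
x=6: ŷ = 0.3 + 7·6 = 42.3; e = 45.3 − 42.3 = 3
x=7: ŷ = 0.3 + 7·7 = 49.3; e = 55.3 − 49.3 = 6
x=8: ŷ = 0.3 + 7·8 = 56.3; e = 54.3 − 56.3 = -2
x=9: ŷ = 0.3 + 7·9 = 63.3; e = 61.3 − 63.3 = -2
x=10: ŷ = 0.3 + 7·10 = 70.3; e = 68.3 − 70.3 = -2
Largest |e| is 6 at x = 7, residual 6.

e = 6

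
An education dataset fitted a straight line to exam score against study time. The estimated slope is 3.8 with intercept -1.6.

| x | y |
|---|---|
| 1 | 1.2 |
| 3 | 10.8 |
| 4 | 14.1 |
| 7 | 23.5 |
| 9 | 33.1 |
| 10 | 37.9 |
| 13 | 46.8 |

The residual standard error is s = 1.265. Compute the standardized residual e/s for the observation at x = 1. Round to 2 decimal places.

-0.79

ŷ = -1.6 + 3.8·1 = 2.2
e = 1.2 − 2.2 = -1
e/s = -1 / 1.265 = -0.79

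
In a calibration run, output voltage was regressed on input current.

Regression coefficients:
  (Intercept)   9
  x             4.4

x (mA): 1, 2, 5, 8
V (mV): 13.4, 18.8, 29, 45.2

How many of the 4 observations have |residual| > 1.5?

1

x=1: ŷ = 9 + 4.4·1 = 13.4; e = 13.4 − 13.4 = 0
x=2: ŷ = 9 + 4.4·2 = 17.8; e = 18.8 − 17.8 = 1
x=5: ŷ = 9 + 4.4·5 = 31; e = 29 − 31 = -2
x=8: ŷ = 9 + 4.4·8 = 44.2; e = 45.2 − 44.2 = 1
|e| > 1.5: x=5 (|e|=2) → 1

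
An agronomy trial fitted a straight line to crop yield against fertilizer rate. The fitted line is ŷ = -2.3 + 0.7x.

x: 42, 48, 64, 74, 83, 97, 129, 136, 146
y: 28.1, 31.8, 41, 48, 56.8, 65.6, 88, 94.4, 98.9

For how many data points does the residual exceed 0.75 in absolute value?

6

x=42: ŷ = -2.3 + 0.7·42 = 27.1; e = 28.1 − 27.1 = 1
x=48: ŷ = -2.3 + 0.7·48 = 31.3; e = 31.8 − 31.3 = 0.5
x=64: ŷ = -2.3 + 0.7·64 = 42.5; e = 41 − 42.5 = -1.5
x=74: ŷ = -2.3 + 0.7·74 = 49.5; e = 48 − 49.5 = -1.5
x=83: ŷ = -2.3 + 0.7·83 = 55.8; e = 56.8 − 55.8 = 1
x=97: ŷ = -2.3 + 0.7·97 = 65.6; e = 65.6 − 65.6 = 0
x=129: ŷ = -2.3 + 0.7·129 = 88; e = 88 − 88 = 0
x=136: ŷ = -2.3 + 0.7·136 = 92.9; e = 94.4 − 92.9 = 1.5
x=146: ŷ = -2.3 + 0.7·146 = 99.9; e = 98.9 − 99.9 = -1
|e| > 0.75: x=42 (|e|=1), x=64 (|e|=1.5), x=74 (|e|=1.5), x=83 (|e|=1), x=136 (|e|=1.5), x=146 (|e|=1) → 6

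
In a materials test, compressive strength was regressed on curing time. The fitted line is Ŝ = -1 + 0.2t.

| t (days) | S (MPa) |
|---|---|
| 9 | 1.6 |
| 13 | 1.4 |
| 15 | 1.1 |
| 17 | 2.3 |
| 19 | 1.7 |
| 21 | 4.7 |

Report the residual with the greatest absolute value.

t=9: Ŝ = -1 + 0.2·9 = 0.8; e = 1.6 − 0.8 = 0.8
t=13: Ŝ = -1 + 0.2·13 = 1.6; e = 1.4 − 1.6 = -0.2
t=15: Ŝ = -1 + 0.2·15 = 2; e = 1.1 − 2 = -0.9
t=17: Ŝ = -1 + 0.2·17 = 2.4; e = 2.3 − 2.4 = -0.1
t=19: Ŝ = -1 + 0.2·19 = 2.8; e = 1.7 − 2.8 = -1.1
t=21: Ŝ = -1 + 0.2·21 = 3.2; e = 4.7 − 3.2 = 1.5
Largest |e| is 1.5 at t = 21, residual 1.5.

e = 1.5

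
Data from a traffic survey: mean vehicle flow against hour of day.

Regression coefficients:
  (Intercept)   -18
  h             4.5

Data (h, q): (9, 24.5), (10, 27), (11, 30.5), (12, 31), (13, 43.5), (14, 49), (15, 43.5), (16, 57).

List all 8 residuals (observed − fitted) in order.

2, 0, -1, -5, 3, 4, -6, 3

h=9: ŷ = -18 + 4.5·9 = 22.5; r = 24.5 − 22.5 = 2
h=10: ŷ = -18 + 4.5·10 = 27; r = 27 − 27 = 0
h=11: ŷ = -18 + 4.5·11 = 31.5; r = 30.5 − 31.5 = -1
h=12: ŷ = -18 + 4.5·12 = 36; r = 31 − 36 = -5
h=13: ŷ = -18 + 4.5·13 = 40.5; r = 43.5 − 40.5 = 3
h=14: ŷ = -18 + 4.5·14 = 45; r = 49 − 45 = 4
h=15: ŷ = -18 + 4.5·15 = 49.5; r = 43.5 − 49.5 = -6
h=16: ŷ = -18 + 4.5·16 = 54; r = 57 − 54 = 3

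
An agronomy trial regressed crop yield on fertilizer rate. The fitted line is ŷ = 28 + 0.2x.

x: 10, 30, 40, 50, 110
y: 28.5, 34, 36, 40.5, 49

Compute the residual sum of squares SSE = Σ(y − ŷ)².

x=10: ŷ = 28 + 0.2·10 = 30; r = 28.5 − 30 = -1.5
x=30: ŷ = 28 + 0.2·30 = 34; r = 34 − 34 = 0
x=40: ŷ = 28 + 0.2·40 = 36; r = 36 − 36 = 0
x=50: ŷ = 28 + 0.2·50 = 38; r = 40.5 − 38 = 2.5
x=110: ŷ = 28 + 0.2·110 = 50; r = 49 − 50 = -1
SSE = 2.25 + 0 + 0 + 6.25 + 1 = 9.5

SSE = 9.5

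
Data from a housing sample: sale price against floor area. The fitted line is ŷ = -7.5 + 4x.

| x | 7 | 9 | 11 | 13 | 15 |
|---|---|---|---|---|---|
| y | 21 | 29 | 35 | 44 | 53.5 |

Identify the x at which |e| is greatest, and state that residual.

x=7: ŷ = -7.5 + 4·7 = 20.5; e = 21 − 20.5 = 0.5
x=9: ŷ = -7.5 + 4·9 = 28.5; e = 29 − 28.5 = 0.5
x=11: ŷ = -7.5 + 4·11 = 36.5; e = 35 − 36.5 = -1.5
x=13: ŷ = -7.5 + 4·13 = 44.5; e = 44 − 44.5 = -0.5
x=15: ŷ = -7.5 + 4·15 = 52.5; e = 53.5 − 52.5 = 1
Largest |e| is 1.5 at x = 11, residual -1.5.

x = 11, e = -1.5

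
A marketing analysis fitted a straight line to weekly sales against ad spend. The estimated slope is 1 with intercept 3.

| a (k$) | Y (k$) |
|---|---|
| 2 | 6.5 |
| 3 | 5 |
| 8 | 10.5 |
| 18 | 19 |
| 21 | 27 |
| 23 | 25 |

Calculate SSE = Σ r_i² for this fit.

a=2: ŷ = 3 + 2 = 5; r = 6.5 − 5 = 1.5
a=3: ŷ = 3 + 3 = 6; r = 5 − 6 = -1
a=8: ŷ = 3 + 8 = 11; r = 10.5 − 11 = -0.5
a=18: ŷ = 3 + 18 = 21; r = 19 − 21 = -2
a=21: ŷ = 3 + 21 = 24; r = 27 − 24 = 3
a=23: ŷ = 3 + 23 = 26; r = 25 − 26 = -1
SSE = 2.25 + 1 + 0.25 + 4 + 9 + 1 = 17.5

SSE = 17.5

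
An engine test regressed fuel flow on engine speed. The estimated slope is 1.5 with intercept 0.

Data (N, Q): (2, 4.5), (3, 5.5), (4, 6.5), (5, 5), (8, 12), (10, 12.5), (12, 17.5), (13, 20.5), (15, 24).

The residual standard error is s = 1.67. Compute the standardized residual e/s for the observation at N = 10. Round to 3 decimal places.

-1.497

Q̂ = 1.5·10 = 15
e = 12.5 − 15 = -2.5
e/s = -2.5 / 1.67 = -1.497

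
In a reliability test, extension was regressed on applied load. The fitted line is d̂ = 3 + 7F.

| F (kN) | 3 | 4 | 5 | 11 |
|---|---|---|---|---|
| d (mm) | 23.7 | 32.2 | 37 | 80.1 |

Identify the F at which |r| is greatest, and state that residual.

F = 4, r = 1.2

F=3: d̂ = 3 + 7·3 = 24; r = 23.7 − 24 = -0.3
F=4: d̂ = 3 + 7·4 = 31; r = 32.2 − 31 = 1.2
F=5: d̂ = 3 + 7·5 = 38; r = 37 − 38 = -1
F=11: d̂ = 3 + 7·11 = 80; r = 80.1 − 80 = 0.1
Largest |r| is 1.2 at F = 4, residual 1.2.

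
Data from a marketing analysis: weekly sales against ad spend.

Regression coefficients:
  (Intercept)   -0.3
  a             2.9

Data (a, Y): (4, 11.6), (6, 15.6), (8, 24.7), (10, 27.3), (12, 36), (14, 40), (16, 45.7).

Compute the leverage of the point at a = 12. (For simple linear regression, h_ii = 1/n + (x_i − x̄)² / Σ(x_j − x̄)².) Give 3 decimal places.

h = 0.179

ā = (4 + 6 + 8 + 10 + 12 + 14 + 16)/7 = 10
Σ(a − ā)² = 36 + 16 + 4 + 0 + 4 + 16 + 36 = 112
h = 1/7 + (2)²/112 = 0.142857 + 0.0357143 = 0.179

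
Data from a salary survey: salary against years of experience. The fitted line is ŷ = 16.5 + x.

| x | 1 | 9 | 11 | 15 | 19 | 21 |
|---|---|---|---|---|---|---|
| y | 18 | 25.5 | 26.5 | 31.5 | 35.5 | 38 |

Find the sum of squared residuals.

SSE = 1.5

x=1: ŷ = 16.5 + 1 = 17.5; r = 18 − 17.5 = 0.5
x=9: ŷ = 16.5 + 9 = 25.5; r = 25.5 − 25.5 = 0
x=11: ŷ = 16.5 + 11 = 27.5; r = 26.5 − 27.5 = -1
x=15: ŷ = 16.5 + 15 = 31.5; r = 31.5 − 31.5 = 0
x=19: ŷ = 16.5 + 19 = 35.5; r = 35.5 − 35.5 = 0
x=21: ŷ = 16.5 + 21 = 37.5; r = 38 − 37.5 = 0.5
SSE = 0.25 + 0 + 1 + 0 + 0 + 0.25 = 1.5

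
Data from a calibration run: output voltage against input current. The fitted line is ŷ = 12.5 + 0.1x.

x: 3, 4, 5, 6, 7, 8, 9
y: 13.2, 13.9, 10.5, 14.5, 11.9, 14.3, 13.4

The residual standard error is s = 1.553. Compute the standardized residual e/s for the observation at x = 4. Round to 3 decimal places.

ŷ = 12.5 + 0.1·4 = 12.9
e = 13.9 − 12.9 = 1
e/s = 1 / 1.553 = 0.644

0.644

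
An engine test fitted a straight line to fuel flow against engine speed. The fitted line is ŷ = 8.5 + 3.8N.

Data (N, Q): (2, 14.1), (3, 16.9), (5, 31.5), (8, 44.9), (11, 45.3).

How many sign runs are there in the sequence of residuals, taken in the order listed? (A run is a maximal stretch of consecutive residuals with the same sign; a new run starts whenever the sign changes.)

3 runs

N=2: ŷ = 8.5 + 3.8·2 = 16.1; r = 14.1 − 16.1 = -2
N=3: ŷ = 8.5 + 3.8·3 = 19.9; r = 16.9 − 19.9 = -3
N=5: ŷ = 8.5 + 3.8·5 = 27.5; r = 31.5 − 27.5 = 4
N=8: ŷ = 8.5 + 3.8·8 = 38.9; r = 44.9 − 38.9 = 6
N=11: ŷ = 8.5 + 3.8·11 = 50.3; r = 45.3 − 50.3 = -5
Signs: − − + + −
Runs: −×2, +×2, −×1 → 3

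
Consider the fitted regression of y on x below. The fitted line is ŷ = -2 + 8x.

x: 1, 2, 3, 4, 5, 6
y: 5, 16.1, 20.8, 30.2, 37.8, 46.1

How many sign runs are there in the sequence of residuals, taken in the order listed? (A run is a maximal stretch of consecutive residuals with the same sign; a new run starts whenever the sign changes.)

6 runs

x=1: ŷ = -2 + 8·1 = 6; r = 5 − 6 = -1
x=2: ŷ = -2 + 8·2 = 14; r = 16.1 − 14 = 2.1
x=3: ŷ = -2 + 8·3 = 22; r = 20.8 − 22 = -1.2
x=4: ŷ = -2 + 8·4 = 30; r = 30.2 − 30 = 0.2
x=5: ŷ = -2 + 8·5 = 38; r = 37.8 − 38 = -0.2
x=6: ŷ = -2 + 8·6 = 46; r = 46.1 − 46 = 0.1
Signs: − + − + − +
Runs: −×1, +×1, −×1, +×1, −×1, +×1 → 6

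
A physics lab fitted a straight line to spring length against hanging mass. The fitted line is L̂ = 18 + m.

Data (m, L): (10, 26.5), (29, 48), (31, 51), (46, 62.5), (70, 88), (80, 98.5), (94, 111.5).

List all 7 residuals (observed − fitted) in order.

-1.5, 1, 2, -1.5, 0, 0.5, -0.5

m=10: L̂ = 18 + 10 = 28; r = 26.5 − 28 = -1.5
m=29: L̂ = 18 + 29 = 47; r = 48 − 47 = 1
m=31: L̂ = 18 + 31 = 49; r = 51 − 49 = 2
m=46: L̂ = 18 + 46 = 64; r = 62.5 − 64 = -1.5
m=70: L̂ = 18 + 70 = 88; r = 88 − 88 = 0
m=80: L̂ = 18 + 80 = 98; r = 98.5 − 98 = 0.5
m=94: L̂ = 18 + 94 = 112; r = 111.5 − 112 = -0.5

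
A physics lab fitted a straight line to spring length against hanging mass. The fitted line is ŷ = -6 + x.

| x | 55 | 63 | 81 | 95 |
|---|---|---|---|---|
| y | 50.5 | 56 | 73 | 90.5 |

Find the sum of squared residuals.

x=55: ŷ = -6 + 55 = 49; r = 50.5 − 49 = 1.5
x=63: ŷ = -6 + 63 = 57; r = 56 − 57 = -1
x=81: ŷ = -6 + 81 = 75; r = 73 − 75 = -2
x=95: ŷ = -6 + 95 = 89; r = 90.5 − 89 = 1.5
SSE = 2.25 + 1 + 4 + 2.25 = 9.5

SSE = 9.5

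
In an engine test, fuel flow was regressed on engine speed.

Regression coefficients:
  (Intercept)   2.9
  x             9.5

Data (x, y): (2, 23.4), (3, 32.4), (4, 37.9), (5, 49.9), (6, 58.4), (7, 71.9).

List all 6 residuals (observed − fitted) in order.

1.5, 1, -3, -0.5, -1.5, 2.5

x=2: ŷ = 2.9 + 9.5·2 = 21.9; e = 23.4 − 21.9 = 1.5
x=3: ŷ = 2.9 + 9.5·3 = 31.4; e = 32.4 − 31.4 = 1
x=4: ŷ = 2.9 + 9.5·4 = 40.9; e = 37.9 − 40.9 = -3
x=5: ŷ = 2.9 + 9.5·5 = 50.4; e = 49.9 − 50.4 = -0.5
x=6: ŷ = 2.9 + 9.5·6 = 59.9; e = 58.4 − 59.9 = -1.5
x=7: ŷ = 2.9 + 9.5·7 = 69.4; e = 71.9 − 69.4 = 2.5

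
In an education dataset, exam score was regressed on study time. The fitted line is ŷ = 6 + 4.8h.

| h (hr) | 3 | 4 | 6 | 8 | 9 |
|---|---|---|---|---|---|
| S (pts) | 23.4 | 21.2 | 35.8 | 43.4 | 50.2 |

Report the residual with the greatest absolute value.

h=3: ŷ = 6 + 4.8·3 = 20.4; r = 23.4 − 20.4 = 3
h=4: ŷ = 6 + 4.8·4 = 25.2; r = 21.2 − 25.2 = -4
h=6: ŷ = 6 + 4.8·6 = 34.8; r = 35.8 − 34.8 = 1
h=8: ŷ = 6 + 4.8·8 = 44.4; r = 43.4 − 44.4 = -1
h=9: ŷ = 6 + 4.8·9 = 49.2; r = 50.2 − 49.2 = 1
Largest |r| is 4 at h = 4, residual -4.

r = -4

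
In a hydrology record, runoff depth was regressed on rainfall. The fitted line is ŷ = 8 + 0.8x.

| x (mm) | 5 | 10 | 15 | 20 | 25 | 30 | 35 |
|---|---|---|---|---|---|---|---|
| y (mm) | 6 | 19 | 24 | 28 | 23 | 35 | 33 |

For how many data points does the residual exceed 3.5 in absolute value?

4

x=5: ŷ = 8 + 0.8·5 = 12; e = 6 − 12 = -6
x=10: ŷ = 8 + 0.8·10 = 16; e = 19 − 16 = 3
x=15: ŷ = 8 + 0.8·15 = 20; e = 24 − 20 = 4
x=20: ŷ = 8 + 0.8·20 = 24; e = 28 − 24 = 4
x=25: ŷ = 8 + 0.8·25 = 28; e = 23 − 28 = -5
x=30: ŷ = 8 + 0.8·30 = 32; e = 35 − 32 = 3
x=35: ŷ = 8 + 0.8·35 = 36; e = 33 − 36 = -3
|e| > 3.5: x=5 (|e|=6), x=15 (|e|=4), x=20 (|e|=4), x=25 (|e|=5) → 4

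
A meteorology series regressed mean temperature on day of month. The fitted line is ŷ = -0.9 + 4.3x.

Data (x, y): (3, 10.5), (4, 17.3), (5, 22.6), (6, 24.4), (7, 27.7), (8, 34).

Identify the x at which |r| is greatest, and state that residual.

x=3: ŷ = -0.9 + 4.3·3 = 12; r = 10.5 − 12 = -1.5
x=4: ŷ = -0.9 + 4.3·4 = 16.3; r = 17.3 − 16.3 = 1
x=5: ŷ = -0.9 + 4.3·5 = 20.6; r = 22.6 − 20.6 = 2
x=6: ŷ = -0.9 + 4.3·6 = 24.9; r = 24.4 − 24.9 = -0.5
x=7: ŷ = -0.9 + 4.3·7 = 29.2; r = 27.7 − 29.2 = -1.5
x=8: ŷ = -0.9 + 4.3·8 = 33.5; r = 34 − 33.5 = 0.5
Largest |r| is 2 at x = 5, residual 2.

x = 5, r = 2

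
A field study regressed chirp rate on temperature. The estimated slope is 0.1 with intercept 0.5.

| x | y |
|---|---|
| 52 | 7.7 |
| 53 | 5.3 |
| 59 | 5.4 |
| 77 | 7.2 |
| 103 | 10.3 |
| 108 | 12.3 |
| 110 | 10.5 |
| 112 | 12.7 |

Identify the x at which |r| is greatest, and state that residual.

x=52: ŷ = 0.5 + 0.1·52 = 5.7; r = 7.7 − 5.7 = 2
x=53: ŷ = 0.5 + 0.1·53 = 5.8; r = 5.3 − 5.8 = -0.5
x=59: ŷ = 0.5 + 0.1·59 = 6.4; r = 5.4 − 6.4 = -1
x=77: ŷ = 0.5 + 0.1·77 = 8.2; r = 7.2 − 8.2 = -1
x=103: ŷ = 0.5 + 0.1·103 = 10.8; r = 10.3 − 10.8 = -0.5
x=108: ŷ = 0.5 + 0.1·108 = 11.3; r = 12.3 − 11.3 = 1
x=110: ŷ = 0.5 + 0.1·110 = 11.5; r = 10.5 − 11.5 = -1
x=112: ŷ = 0.5 + 0.1·112 = 11.7; r = 12.7 − 11.7 = 1
Largest |r| is 2 at x = 52, residual 2.

x = 52, r = 2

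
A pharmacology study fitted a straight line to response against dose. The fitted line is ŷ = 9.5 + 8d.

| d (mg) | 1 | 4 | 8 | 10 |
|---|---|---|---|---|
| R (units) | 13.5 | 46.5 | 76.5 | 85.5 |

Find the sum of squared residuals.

d=1: ŷ = 9.5 + 8·1 = 17.5; e = 13.5 − 17.5 = -4
d=4: ŷ = 9.5 + 8·4 = 41.5; e = 46.5 − 41.5 = 5
d=8: ŷ = 9.5 + 8·8 = 73.5; e = 76.5 − 73.5 = 3
d=10: ŷ = 9.5 + 8·10 = 89.5; e = 85.5 − 89.5 = -4
SSE = 16 + 25 + 9 + 16 = 66

SSE = 66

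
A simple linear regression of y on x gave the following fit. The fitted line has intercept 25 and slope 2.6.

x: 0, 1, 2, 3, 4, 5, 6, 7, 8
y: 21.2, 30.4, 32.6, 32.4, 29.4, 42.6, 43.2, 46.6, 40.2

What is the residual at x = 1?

ŷ = 25 + 2.6·1 = 27.6
e = 30.4 − 27.6 = 2.8

e = 2.8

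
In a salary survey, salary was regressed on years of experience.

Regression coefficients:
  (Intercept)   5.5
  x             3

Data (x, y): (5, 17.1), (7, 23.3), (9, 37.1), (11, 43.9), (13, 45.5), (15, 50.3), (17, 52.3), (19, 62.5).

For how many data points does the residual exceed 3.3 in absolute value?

4

x=5: ŷ = 5.5 + 3·5 = 20.5; e = 17.1 − 20.5 = -3.4
x=7: ŷ = 5.5 + 3·7 = 26.5; e = 23.3 − 26.5 = -3.2
x=9: ŷ = 5.5 + 3·9 = 32.5; e = 37.1 − 32.5 = 4.6
x=11: ŷ = 5.5 + 3·11 = 38.5; e = 43.9 − 38.5 = 5.4
x=13: ŷ = 5.5 + 3·13 = 44.5; e = 45.5 − 44.5 = 1
x=15: ŷ = 5.5 + 3·15 = 50.5; e = 50.3 − 50.5 = -0.2
x=17: ŷ = 5.5 + 3·17 = 56.5; e = 52.3 − 56.5 = -4.2
x=19: ŷ = 5.5 + 3·19 = 62.5; e = 62.5 − 62.5 = 0
|e| > 3.3: x=5 (|e|=3.4), x=9 (|e|=4.6), x=11 (|e|=5.4), x=17 (|e|=4.2) → 4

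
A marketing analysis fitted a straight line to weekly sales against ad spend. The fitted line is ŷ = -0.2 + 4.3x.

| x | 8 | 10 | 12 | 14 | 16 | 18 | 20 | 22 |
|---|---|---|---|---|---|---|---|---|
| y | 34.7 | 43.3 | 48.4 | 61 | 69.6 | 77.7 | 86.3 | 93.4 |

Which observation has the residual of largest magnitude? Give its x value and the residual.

x=8: ŷ = -0.2 + 4.3·8 = 34.2; r = 34.7 − 34.2 = 0.5
x=10: ŷ = -0.2 + 4.3·10 = 42.8; r = 43.3 − 42.8 = 0.5
x=12: ŷ = -0.2 + 4.3·12 = 51.4; r = 48.4 − 51.4 = -3
x=14: ŷ = -0.2 + 4.3·14 = 60; r = 61 − 60 = 1
x=16: ŷ = -0.2 + 4.3·16 = 68.6; r = 69.6 − 68.6 = 1
x=18: ŷ = -0.2 + 4.3·18 = 77.2; r = 77.7 − 77.2 = 0.5
x=20: ŷ = -0.2 + 4.3·20 = 85.8; r = 86.3 − 85.8 = 0.5
x=22: ŷ = -0.2 + 4.3·22 = 94.4; r = 93.4 − 94.4 = -1
Largest |r| is 3 at x = 12, residual -3.

x = 12, r = -3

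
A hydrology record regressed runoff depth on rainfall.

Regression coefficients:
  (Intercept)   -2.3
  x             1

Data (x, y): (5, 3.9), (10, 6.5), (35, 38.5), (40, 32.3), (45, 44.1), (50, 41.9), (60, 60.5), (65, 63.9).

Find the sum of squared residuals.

SSE = 110.56

x=5: ŷ = -2.3 + 5 = 2.7; e = 3.9 − 2.7 = 1.2
x=10: ŷ = -2.3 + 10 = 7.7; e = 6.5 − 7.7 = -1.2
x=35: ŷ = -2.3 + 35 = 32.7; e = 38.5 − 32.7 = 5.8
x=40: ŷ = -2.3 + 40 = 37.7; e = 32.3 − 37.7 = -5.4
x=45: ŷ = -2.3 + 45 = 42.7; e = 44.1 − 42.7 = 1.4
x=50: ŷ = -2.3 + 50 = 47.7; e = 41.9 − 47.7 = -5.8
x=60: ŷ = -2.3 + 60 = 57.7; e = 60.5 − 57.7 = 2.8
x=65: ŷ = -2.3 + 65 = 62.7; e = 63.9 − 62.7 = 1.2
SSE = 1.44 + 1.44 + 33.64 + 29.16 + 1.96 + 33.64 + 7.84 + 1.44 = 110.56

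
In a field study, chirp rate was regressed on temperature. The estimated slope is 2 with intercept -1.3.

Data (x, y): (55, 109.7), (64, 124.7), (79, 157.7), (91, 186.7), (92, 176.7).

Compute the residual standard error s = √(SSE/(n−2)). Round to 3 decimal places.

x=55: ŷ = -1.3 + 2·55 = 108.7; r = 109.7 − 108.7 = 1
x=64: ŷ = -1.3 + 2·64 = 126.7; r = 124.7 − 126.7 = -2
x=79: ŷ = -1.3 + 2·79 = 156.7; r = 157.7 − 156.7 = 1
x=91: ŷ = -1.3 + 2·91 = 180.7; r = 186.7 − 180.7 = 6
x=92: ŷ = -1.3 + 2·92 = 182.7; r = 176.7 − 182.7 = -6
SSE = 1 + 4 + 1 + 36 + 36 = 78
s = √(78/3) = √26 ≈ 5.099

s = 5.099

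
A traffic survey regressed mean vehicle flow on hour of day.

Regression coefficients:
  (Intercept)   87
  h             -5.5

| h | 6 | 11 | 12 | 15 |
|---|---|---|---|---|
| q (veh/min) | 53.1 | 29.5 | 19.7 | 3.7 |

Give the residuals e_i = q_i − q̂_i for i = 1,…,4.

h=6: q̂ = 87 − 5.5·6 = 54; e = 53.1 − 54 = -0.9
h=11: q̂ = 87 − 5.5·11 = 26.5; e = 29.5 − 26.5 = 3
h=12: q̂ = 87 − 5.5·12 = 21; e = 19.7 − 21 = -1.3
h=15: q̂ = 87 − 5.5·15 = 4.5; e = 3.7 − 4.5 = -0.8

-0.9, 3, -1.3, -0.8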